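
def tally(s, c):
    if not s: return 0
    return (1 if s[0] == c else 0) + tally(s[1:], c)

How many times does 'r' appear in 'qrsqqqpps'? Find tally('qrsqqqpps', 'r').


s[0]='q' != 'r' -> 0
s[0]='r' == 'r' -> 1
s[0]='s' != 'r' -> 0
s[0]='q' != 'r' -> 0
s[0]='q' != 'r' -> 0
s[0]='q' != 'r' -> 0
s[0]='p' != 'r' -> 0
s[0]='p' != 'r' -> 0
s[0]='s' != 'r' -> 0
Sum: 0 + 1 + 0 + 0 + 0 + 0 + 0 + 0 + 0 = 1

1


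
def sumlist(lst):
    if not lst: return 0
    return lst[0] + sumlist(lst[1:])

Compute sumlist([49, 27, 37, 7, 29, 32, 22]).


sumlist([49, 27, 37, 7, 29, 32, 22]) = 49 + sumlist([27, 37, 7, 29, 32, 22])
sumlist([27, 37, 7, 29, 32, 22]) = 27 + sumlist([37, 7, 29, 32, 22])
sumlist([37, 7, 29, 32, 22]) = 37 + sumlist([7, 29, 32, 22])
sumlist([7, 29, 32, 22]) = 7 + sumlist([29, 32, 22])
sumlist([29, 32, 22]) = 29 + sumlist([32, 22])
sumlist([32, 22]) = 32 + sumlist([22])
sumlist([22]) = 22 + sumlist([])
sumlist([]) = 0  (base case)
Total: 49 + 27 + 37 + 7 + 29 + 32 + 22 + 0 = 203

203


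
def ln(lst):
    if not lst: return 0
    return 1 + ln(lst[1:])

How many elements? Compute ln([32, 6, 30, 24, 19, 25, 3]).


ln([32, 6, 30, 24, 19, 25, 3]) = 1 + ln([6, 30, 24, 19, 25, 3])
ln([6, 30, 24, 19, 25, 3]) = 1 + ln([30, 24, 19, 25, 3])
ln([30, 24, 19, 25, 3]) = 1 + ln([24, 19, 25, 3])
ln([24, 19, 25, 3]) = 1 + ln([19, 25, 3])
ln([19, 25, 3]) = 1 + ln([25, 3])
ln([25, 3]) = 1 + ln([3])
ln([3]) = 1 + ln([])
ln([]) = 0  (base case)
Unwinding: 1 + 1 + 1 + 1 + 1 + 1 + 1 + 0 = 7

7


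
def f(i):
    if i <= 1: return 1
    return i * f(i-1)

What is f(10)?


f(10)
= 10 * f(9)
= 10 * 9 * f(8)
= 10 * 9 * 8 * f(7)
= 10 * 9 * 8 * 7 * f(6)
= 10 * 9 * 8 * 7 * 6 * f(5)
= 10 * 9 * 8 * 7 * 6 * 5 * f(4)
= 10 * 9 * 8 * 7 * 6 * 5 * 4 * f(3)
= 10 * 9 * 8 * 7 * 6 * 5 * 4 * 3 * f(2)
= 10 * 9 * 8 * 7 * 6 * 5 * 4 * 3 * 2 * f(1)
= 10 * 9 * 8 * 7 * 6 * 5 * 4 * 3 * 2 * 1
= 3628800

3628800


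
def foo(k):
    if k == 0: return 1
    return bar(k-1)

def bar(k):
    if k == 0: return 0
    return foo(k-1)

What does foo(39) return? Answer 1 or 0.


foo(39) = bar(38)
bar(38) = foo(37)
foo(37) = bar(36)
bar(36) = foo(35)
foo(35) = bar(34)
bar(34) = foo(33)
foo(33) = bar(32)
bar(32) = foo(31)
foo(31) = bar(30)
bar(30) = foo(29)
foo(29) = bar(28)
bar(28) = foo(27)
foo(27) = bar(26)
bar(26) = foo(25)
foo(25) = bar(24)
bar(24) = foo(23)
foo(23) = bar(22)
bar(22) = foo(21)
foo(21) = bar(20)
bar(20) = foo(19)
foo(19) = bar(18)
bar(18) = foo(17)
foo(17) = bar(16)
bar(16) = foo(15)
foo(15) = bar(14)
bar(14) = foo(13)
foo(13) = bar(12)
bar(12) = foo(11)
foo(11) = bar(10)
bar(10) = foo(9)
foo(9) = bar(8)
bar(8) = foo(7)
foo(7) = bar(6)
bar(6) = foo(5)
foo(5) = bar(4)
bar(4) = foo(3)
foo(3) = bar(2)
bar(2) = foo(1)
foo(1) = bar(0)
bar(0) = 0  (base case)
Result: 0

0


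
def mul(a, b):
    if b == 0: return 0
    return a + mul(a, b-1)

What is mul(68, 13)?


mul(68, 13) = 68 + mul(68, 12)
mul(68, 12) = 68 + mul(68, 11)
mul(68, 11) = 68 + mul(68, 10)
mul(68, 10) = 68 + mul(68, 9)
mul(68, 9) = 68 + mul(68, 8)
mul(68, 8) = 68 + mul(68, 7)
mul(68, 7) = 68 + mul(68, 6)
mul(68, 6) = 68 + mul(68, 5)
mul(68, 5) = 68 + mul(68, 4)
mul(68, 4) = 68 + mul(68, 3)
mul(68, 3) = 68 + mul(68, 2)
mul(68, 2) = 68 + mul(68, 1)
mul(68, 1) = 68 + mul(68, 0)
mul(68, 0) = 0  (base case)
Total: 68 + 68 + 68 + 68 + 68 + 68 + 68 + 68 + 68 + 68 + 68 + 68 + 68 + 0 = 884

884


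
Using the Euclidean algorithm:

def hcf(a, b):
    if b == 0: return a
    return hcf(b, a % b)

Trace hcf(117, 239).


hcf(117, 239) = hcf(239, 117)
hcf(239, 117) = hcf(117, 5)
hcf(117, 5) = hcf(5, 2)
hcf(5, 2) = hcf(2, 1)
hcf(2, 1) = hcf(1, 0)
hcf(1, 0) = 1  (base case)

1


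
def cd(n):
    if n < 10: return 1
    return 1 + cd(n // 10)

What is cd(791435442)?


cd(791435442) = 1 + cd(79143544)
cd(79143544) = 1 + cd(7914354)
cd(7914354) = 1 + cd(791435)
cd(791435) = 1 + cd(79143)
cd(79143) = 1 + cd(7914)
cd(7914) = 1 + cd(791)
cd(791) = 1 + cd(79)
cd(79) = 1 + cd(7)
cd(7) = 1  (base case: 7 < 10)
Unwinding: 1 + 1 + 1 + 1 + 1 + 1 + 1 + 1 + 1 = 9

9


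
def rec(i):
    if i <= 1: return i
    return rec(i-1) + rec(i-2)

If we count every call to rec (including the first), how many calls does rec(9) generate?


Let C(n) = total calls for rec(n)
C(0) = 1, C(1) = 1
C(2) = 1 + C(1) + C(0) = 1 + 1 + 1 = 3
C(3) = 1 + C(2) + C(1) = 1 + 3 + 1 = 5
C(4) = 1 + C(3) + C(2) = 1 + 5 + 3 = 9
C(5) = 1 + C(4) + C(3) = 1 + 9 + 5 = 15
C(6) = 1 + C(5) + C(4) = 1 + 15 + 9 = 25
C(7) = 1 + C(6) + C(5) = 1 + 25 + 15 = 41
C(8) = 1 + C(7) + C(6) = 1 + 41 + 25 = 67
C(9) = 1 + C(8) + C(7) = 1 + 67 + 41 = 109

109


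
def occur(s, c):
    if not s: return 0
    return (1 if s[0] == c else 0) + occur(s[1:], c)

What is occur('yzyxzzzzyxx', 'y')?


s[0]='y' == 'y' -> 1
s[0]='z' != 'y' -> 0
s[0]='y' == 'y' -> 1
s[0]='x' != 'y' -> 0
s[0]='z' != 'y' -> 0
s[0]='z' != 'y' -> 0
s[0]='z' != 'y' -> 0
s[0]='z' != 'y' -> 0
s[0]='y' == 'y' -> 1
s[0]='x' != 'y' -> 0
s[0]='x' != 'y' -> 0
Sum: 1 + 0 + 1 + 0 + 0 + 0 + 0 + 0 + 1 + 0 + 0 = 3

3


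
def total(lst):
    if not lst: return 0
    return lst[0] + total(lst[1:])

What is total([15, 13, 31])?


total([15, 13, 31]) = 15 + total([13, 31])
total([13, 31]) = 13 + total([31])
total([31]) = 31 + total([])
total([]) = 0  (base case)
Total: 15 + 13 + 31 + 0 = 59

59


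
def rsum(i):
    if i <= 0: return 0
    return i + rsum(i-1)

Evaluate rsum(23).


rsum(23)
= 23 + 22 + 21 + 20 + 19 + 18 + 17 + 16 + 15 + 14 + 13 + 12 + 11 + 10 + 9 + 8 + 7 + 6 + 5 + 4 + 3 + 2 + 1 + rsum(0)
= 23 + 22 + 21 + 20 + 19 + 18 + 17 + 16 + 15 + 14 + 13 + 12 + 11 + 10 + 9 + 8 + 7 + 6 + 5 + 4 + 3 + 2 + 1 + 0
= 276

276


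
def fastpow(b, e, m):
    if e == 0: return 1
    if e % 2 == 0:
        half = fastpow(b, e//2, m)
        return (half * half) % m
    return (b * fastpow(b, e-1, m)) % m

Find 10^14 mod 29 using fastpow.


fastpow(10, 14, 29): e is even, compute fastpow(10, 7, 29)
  fastpow(10, 7, 29): e is odd, compute fastpow(10, 6, 29)
    fastpow(10, 6, 29): e is even, compute fastpow(10, 3, 29)
      fastpow(10, 3, 29): e is odd, compute fastpow(10, 2, 29)
        fastpow(10, 2, 29): e is even, compute fastpow(10, 1, 29)
          fastpow(10, 1, 29): e is odd, compute fastpow(10, 0, 29)
          fastpow(10, 0, 29) = 1
          (10 * 1) % 29 = 10
        half=10, (10*10) % 29 = 13
      (10 * 13) % 29 = 14
    half=14, (14*14) % 29 = 22
  (10 * 22) % 29 = 17
half=17, (17*17) % 29 = 28

28


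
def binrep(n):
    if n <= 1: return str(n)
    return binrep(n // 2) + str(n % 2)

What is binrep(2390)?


binrep(2390) = binrep(1195) + '0'
binrep(1195) = binrep(597) + '1'
binrep(597) = binrep(298) + '1'
binrep(298) = binrep(149) + '0'
binrep(149) = binrep(74) + '1'
binrep(74) = binrep(37) + '0'
binrep(37) = binrep(18) + '1'
binrep(18) = binrep(9) + '0'
binrep(9) = binrep(4) + '1'
binrep(4) = binrep(2) + '0'
binrep(2) = binrep(1) + '0'
binrep(1) = '1'  (base case)
Concatenating: '1' + '0' + '0' + '1' + '0' + '1' + '0' + '1' + '0' + '1' + '1' + '0' = '100101010110'

100101010110


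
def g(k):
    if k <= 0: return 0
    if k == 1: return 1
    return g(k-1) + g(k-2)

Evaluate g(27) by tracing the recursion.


Computing g(27) bottom-up:
g(0) = 0
g(1) = 1
g(2) = g(1) + g(0) = 1 + 0 = 1
g(3) = g(2) + g(1) = 1 + 1 = 2
g(4) = g(3) + g(2) = 2 + 1 = 3
g(5) = g(4) + g(3) = 3 + 2 = 5
g(6) = g(5) + g(4) = 5 + 3 = 8
g(7) = g(6) + g(5) = 8 + 5 = 13
g(8) = g(7) + g(6) = 13 + 8 = 21
g(9) = g(8) + g(7) = 21 + 13 = 34
g(10) = g(9) + g(8) = 34 + 21 = 55
g(11) = g(10) + g(9) = 55 + 34 = 89
g(12) = g(11) + g(10) = 89 + 55 = 144
g(13) = g(12) + g(11) = 144 + 89 = 233
g(14) = g(13) + g(12) = 233 + 144 = 377
g(15) = g(14) + g(13) = 377 + 233 = 610
g(16) = g(15) + g(14) = 610 + 377 = 987
g(17) = g(16) + g(15) = 987 + 610 = 1597
g(18) = g(17) + g(16) = 1597 + 987 = 2584
g(19) = g(18) + g(17) = 2584 + 1597 = 4181
g(20) = g(19) + g(18) = 4181 + 2584 = 6765
g(21) = g(20) + g(19) = 6765 + 4181 = 10946
g(22) = g(21) + g(20) = 10946 + 6765 = 17711
g(23) = g(22) + g(21) = 17711 + 10946 = 28657
g(24) = g(23) + g(22) = 28657 + 17711 = 46368
g(25) = g(24) + g(23) = 46368 + 28657 = 75025
g(26) = g(25) + g(24) = 75025 + 46368 = 121393
g(27) = g(26) + g(25) = 121393 + 75025 = 196418

196418


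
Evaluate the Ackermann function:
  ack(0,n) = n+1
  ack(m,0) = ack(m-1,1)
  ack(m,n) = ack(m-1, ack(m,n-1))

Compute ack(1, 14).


ack(1, 14) = ack(0, ack(1, 13))
  ack(1, 13) = ack(0, ack(1, 12))
    ack(1, 12) = ack(0, ack(1, 11))
      ack(1, 11) = ack(0, ack(1, 10))
        ack(1, 10) = ack(0, ack(1, 9))
          ack(1, 9) = ack(0, ack(1, 8))
          ack(1, 8) = ack(0, ack(1, 7))
          ack(1, 7) = ack(0, ack(1, 6))
          ack(1, 6) = ack(0, ack(1, 5))
          ack(1, 5) = ack(0, ack(1, 4))
          ack(1, 4) = ack(0, ack(1, 3))
          ack(1, 3) = ack(0, ack(1, 2))
          ack(1, 2) = ack(0, ack(1, 1))
          ack(1, 1) = ack(0, ack(1, 0))
          ack(1, 0) = ack(0, 1)
          ack(0, 1) = 2
            = ack(0, 2)
          ack(0, 2) = 3
            = ack(0, 3)
          ack(0, 3) = 4
            = ack(0, 4)
          ack(0, 4) = 5
            = ack(0, 5)
          ack(0, 5) = 6
            = ack(0, 6)
... (trace truncated)
Result: ack(1, 14) = 16

16


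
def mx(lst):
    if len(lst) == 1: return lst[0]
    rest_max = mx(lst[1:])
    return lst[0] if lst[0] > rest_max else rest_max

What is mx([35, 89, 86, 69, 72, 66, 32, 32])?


mx([35, 89, 86, 69, 72, 66, 32, 32]): compare 35 with mx([89, 86, 69, 72, 66, 32, 32])
mx([89, 86, 69, 72, 66, 32, 32]): compare 89 with mx([86, 69, 72, 66, 32, 32])
mx([86, 69, 72, 66, 32, 32]): compare 86 with mx([69, 72, 66, 32, 32])
mx([69, 72, 66, 32, 32]): compare 69 with mx([72, 66, 32, 32])
mx([72, 66, 32, 32]): compare 72 with mx([66, 32, 32])
mx([66, 32, 32]): compare 66 with mx([32, 32])
mx([32, 32]): compare 32 with mx([32])
mx([32]) = 32  (base case)
Compare 32 with 32 -> 32
Compare 66 with 32 -> 66
Compare 72 with 66 -> 72
Compare 69 with 72 -> 72
Compare 86 with 72 -> 86
Compare 89 with 86 -> 89
Compare 35 with 89 -> 89

89


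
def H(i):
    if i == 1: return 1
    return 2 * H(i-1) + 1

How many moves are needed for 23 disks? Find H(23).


H(23) = 2 * H(22) + 1
H(22) = 2 * H(21) + 1
H(21) = 2 * H(20) + 1
H(20) = 2 * H(19) + 1
H(19) = 2 * H(18) + 1
H(18) = 2 * H(17) + 1
H(17) = 2 * H(16) + 1
H(16) = 2 * H(15) + 1
H(15) = 2 * H(14) + 1
H(14) = 2 * H(13) + 1
H(13) = 2 * H(12) + 1
H(12) = 2 * H(11) + 1
H(11) = 2 * H(10) + 1
H(10) = 2 * H(9) + 1
H(9) = 2 * H(8) + 1
H(8) = 2 * H(7) + 1
H(7) = 2 * H(6) + 1
H(6) = 2 * H(5) + 1
H(5) = 2 * H(4) + 1
H(4) = 2 * H(3) + 1
H(3) = 2 * H(2) + 1
H(2) = 2 * H(1) + 1
H(1) = 1  (base case)
H(2) = 2 * 1 + 1 = 3
H(3) = 2 * 3 + 1 = 7
H(4) = 2 * 7 + 1 = 15
H(5) = 2 * 15 + 1 = 31
H(6) = 2 * 31 + 1 = 63
H(7) = 2 * 63 + 1 = 127
H(8) = 2 * 127 + 1 = 255
H(9) = 2 * 255 + 1 = 511
H(10) = 2 * 511 + 1 = 1023
H(11) = 2 * 1023 + 1 = 2047
H(12) = 2 * 2047 + 1 = 4095
H(13) = 2 * 4095 + 1 = 8191
H(14) = 2 * 8191 + 1 = 16383
H(15) = 2 * 16383 + 1 = 32767
H(16) = 2 * 32767 + 1 = 65535
H(17) = 2 * 65535 + 1 = 131071
H(18) = 2 * 131071 + 1 = 262143
H(19) = 2 * 262143 + 1 = 524287
H(20) = 2 * 524287 + 1 = 1048575
H(21) = 2 * 1048575 + 1 = 2097151
H(22) = 2 * 2097151 + 1 = 4194303
H(23) = 2 * 4194303 + 1 = 8388607

8388607


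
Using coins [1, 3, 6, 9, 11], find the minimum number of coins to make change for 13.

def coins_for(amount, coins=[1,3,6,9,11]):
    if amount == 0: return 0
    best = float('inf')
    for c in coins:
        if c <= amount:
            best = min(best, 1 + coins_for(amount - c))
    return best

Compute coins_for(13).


Building up with DP:
coins_for(0) = 0
coins_for(1) = min(1+coins_for(0)=1+0=1) = 1
coins_for(2) = min(1+coins_for(1)=1+1=2) = 2
coins_for(3) = min(1+coins_for(2)=1+2=3, 1+coins_for(0)=1+0=1) = 1
coins_for(4) = min(1+coins_for(3)=1+1=2, 1+coins_for(1)=1+1=2) = 2
coins_for(5) = min(1+coins_for(4)=1+2=3, 1+coins_for(2)=1+2=3) = 3
coins_for(6) = min(1+coins_for(5)=1+3=4, 1+coins_for(3)=1+1=2, 1+coins_for(0)=1+0=1) = 1
coins_for(7) = min(1+coins_for(6)=1+1=2, 1+coins_for(4)=1+2=3, 1+coins_for(1)=1+1=2) = 2
coins_for(8) = min(1+coins_for(7)=1+2=3, 1+coins_for(5)=1+3=4, 1+coins_for(2)=1+2=3) = 3
coins_for(9) = min(1+coins_for(8)=1+3=4, 1+coins_for(6)=1+1=2, 1+coins_for(3)=1+1=2, 1+coins_for(0)=1+0=1) = 1
coins_for(10) = min(1+coins_for(9)=1+1=2, 1+coins_for(7)=1+2=3, 1+coins_for(4)=1+2=3, 1+coins_for(1)=1+1=2) = 2
coins_for(11) = min(1+coins_for(10)=1+2=3, 1+coins_for(8)=1+3=4, 1+coins_for(5)=1+3=4, 1+coins_for(2)=1+2=3, 1+coins_for(0)=1+0=1) = 1
coins_for(12) = min(1+coins_for(11)=1+1=2, 1+coins_for(9)=1+1=2, 1+coins_for(6)=1+1=2, 1+coins_for(3)=1+1=2, 1+coins_for(1)=1+1=2) = 2
coins_for(13) = min(1+coins_for(12)=1+2=3, 1+coins_for(10)=1+2=3, 1+coins_for(7)=1+2=3, 1+coins_for(4)=1+2=3, 1+coins_for(2)=1+2=3) = 3

3


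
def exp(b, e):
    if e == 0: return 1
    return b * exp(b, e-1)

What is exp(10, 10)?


exp(10, 10)
= 10 * exp(10, 9)
= 10 * 10 * exp(10, 8)
= 10 * 10 * 10 * exp(10, 7)
= 10 * 10 * 10 * 10 * exp(10, 6)
= 10 * 10 * 10 * 10 * 10 * exp(10, 5)
= 10 * 10 * 10 * 10 * 10 * 10 * exp(10, 4)
= 10 * 10 * 10 * 10 * 10 * 10 * 10 * exp(10, 3)
= 10 * 10 * 10 * 10 * 10 * 10 * 10 * 10 * exp(10, 2)
= 10 * 10 * 10 * 10 * 10 * 10 * 10 * 10 * 10 * exp(10, 1)
= 10 * 10 * 10 * 10 * 10 * 10 * 10 * 10 * 10 * 10 * exp(10, 0)
= 10 * 10 * 10 * 10 * 10 * 10 * 10 * 10 * 10 * 10 * 1
= 10000000000

10000000000


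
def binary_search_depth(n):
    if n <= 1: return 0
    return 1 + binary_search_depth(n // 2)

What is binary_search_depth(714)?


714 / 2 = 357
357 / 2 = 178
178 / 2 = 89
89 / 2 = 44
44 / 2 = 22
22 / 2 = 11
11 / 2 = 5
5 / 2 = 2
2 / 2 = 1
Reached 1 after 9 halvings

9


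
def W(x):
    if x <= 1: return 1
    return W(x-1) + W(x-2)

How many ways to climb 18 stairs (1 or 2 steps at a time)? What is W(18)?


Building up from base cases:
W(0) = 1
W(1) = 1
W(2) = W(1) + W(0) = 1 + 1 = 2
W(3) = W(2) + W(1) = 2 + 1 = 3
W(4) = W(3) + W(2) = 3 + 2 = 5
W(5) = W(4) + W(3) = 5 + 3 = 8
W(6) = W(5) + W(4) = 8 + 5 = 13
W(7) = W(6) + W(5) = 13 + 8 = 21
W(8) = W(7) + W(6) = 21 + 13 = 34
W(9) = W(8) + W(7) = 34 + 21 = 55
W(10) = W(9) + W(8) = 55 + 34 = 89
W(11) = W(10) + W(9) = 89 + 55 = 144
W(12) = W(11) + W(10) = 144 + 89 = 233
W(13) = W(12) + W(11) = 233 + 144 = 377
W(14) = W(13) + W(12) = 377 + 233 = 610
W(15) = W(14) + W(13) = 610 + 377 = 987
W(16) = W(15) + W(14) = 987 + 610 = 1597
W(17) = W(16) + W(15) = 1597 + 987 = 2584
W(18) = W(17) + W(16) = 2584 + 1597 = 4181

4181


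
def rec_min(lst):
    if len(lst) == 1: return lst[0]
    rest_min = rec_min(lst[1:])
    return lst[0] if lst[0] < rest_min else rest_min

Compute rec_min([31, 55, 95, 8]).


rec_min([31, 55, 95, 8]): compare 31 with rec_min([55, 95, 8])
rec_min([55, 95, 8]): compare 55 with rec_min([95, 8])
rec_min([95, 8]): compare 95 with rec_min([8])
rec_min([8]) = 8  (base case)
Compare 95 with 8 -> 8
Compare 55 with 8 -> 8
Compare 31 with 8 -> 8

8


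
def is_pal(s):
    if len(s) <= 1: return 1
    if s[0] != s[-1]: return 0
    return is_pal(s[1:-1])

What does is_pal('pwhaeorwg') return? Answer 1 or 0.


is_pal('pwhaeorwg'): s[0]='p' != s[-1]='g' -> return 0
Result: 0 (not a palindrome)

0


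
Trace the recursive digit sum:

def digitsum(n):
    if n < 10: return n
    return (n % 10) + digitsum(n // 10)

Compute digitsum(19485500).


digitsum(19485500) = 0 + digitsum(1948550)
digitsum(1948550) = 0 + digitsum(194855)
digitsum(194855) = 5 + digitsum(19485)
digitsum(19485) = 5 + digitsum(1948)
digitsum(1948) = 8 + digitsum(194)
digitsum(194) = 4 + digitsum(19)
digitsum(19) = 9 + digitsum(1)
digitsum(1) = 1  (base case)
Total: 0 + 0 + 5 + 5 + 8 + 4 + 9 + 1 = 32

32


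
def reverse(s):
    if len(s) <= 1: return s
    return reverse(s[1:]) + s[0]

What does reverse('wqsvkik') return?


reverse('wqsvkik') = reverse('qsvkik') + 'w'
reverse('qsvkik') = reverse('svkik') + 'q'
reverse('svkik') = reverse('vkik') + 's'
reverse('vkik') = reverse('kik') + 'v'
reverse('kik') = reverse('ik') + 'k'
reverse('ik') = reverse('k') + 'i'
reverse('k') = 'k'  (base case)
Concatenating: 'k' + 'i' + 'k' + 'v' + 's' + 'q' + 'w' = 'kikvsqw'

kikvsqw


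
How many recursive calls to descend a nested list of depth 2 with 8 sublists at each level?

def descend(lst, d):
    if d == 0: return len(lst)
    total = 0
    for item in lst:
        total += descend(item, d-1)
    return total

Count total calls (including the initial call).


At depth 0 (root): 1 call
At depth 1: each of 1 parents calls descend on 8 children = 8 calls
At depth 2: each of 8 parents calls descend on 8 children = 64 calls
Total: 1 + 8 + 64 = 73

73


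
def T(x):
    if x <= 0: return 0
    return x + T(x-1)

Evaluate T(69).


T(69)
= 69 + 68 + 67 + 66 + 65 + 64 + 63 + 62 + 61 + 60 + 59 + 58 + 57 + 56 + 55 + 54 + 53 + 52 + 51 + 50 + 49 + 48 + 47 + 46 + 45 + 44 + 43 + 42 + 41 + 40 + 39 + 38 + 37 + 36 + 35 + 34 + 33 + 32 + 31 + 30 + 29 + 28 + 27 + 26 + 25 + 24 + 23 + 22 + 21 + 20 + 19 + 18 + 17 + 16 + 15 + 14 + 13 + 12 + 11 + 10 + 9 + 8 + 7 + 6 + 5 + 4 + 3 + 2 + 1 + T(0)
= 69 + 68 + 67 + 66 + 65 + 64 + 63 + 62 + 61 + 60 + 59 + 58 + 57 + 56 + 55 + 54 + 53 + 52 + 51 + 50 + 49 + 48 + 47 + 46 + 45 + 44 + 43 + 42 + 41 + 40 + 39 + 38 + 37 + 36 + 35 + 34 + 33 + 32 + 31 + 30 + 29 + 28 + 27 + 26 + 25 + 24 + 23 + 22 + 21 + 20 + 19 + 18 + 17 + 16 + 15 + 14 + 13 + 12 + 11 + 10 + 9 + 8 + 7 + 6 + 5 + 4 + 3 + 2 + 1 + 0
= 2415

2415


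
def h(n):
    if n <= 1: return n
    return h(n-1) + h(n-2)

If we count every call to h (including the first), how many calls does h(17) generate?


Let C(n) = total calls for h(n)
C(0) = 1, C(1) = 1
C(2) = 1 + C(1) + C(0) = 1 + 1 + 1 = 3
C(3) = 1 + C(2) + C(1) = 1 + 3 + 1 = 5
C(4) = 1 + C(3) + C(2) = 1 + 5 + 3 = 9
C(5) = 1 + C(4) + C(3) = 1 + 9 + 5 = 15
C(6) = 1 + C(5) + C(4) = 1 + 15 + 9 = 25
C(7) = 1 + C(6) + C(5) = 1 + 25 + 15 = 41
C(8) = 1 + C(7) + C(6) = 1 + 41 + 25 = 67
C(9) = 1 + C(8) + C(7) = 1 + 67 + 41 = 109
C(10) = 1 + C(9) + C(8) = 1 + 109 + 67 = 177
C(11) = 1 + C(10) + C(9) = 1 + 177 + 109 = 287
C(12) = 1 + C(11) + C(10) = 1 + 287 + 177 = 465
C(13) = 1 + C(12) + C(11) = 1 + 465 + 287 = 753
C(14) = 1 + C(13) + C(12) = 1 + 753 + 465 = 1219
C(15) = 1 + C(14) + C(13) = 1 + 1219 + 753 = 1973
C(16) = 1 + C(15) + C(14) = 1 + 1973 + 1219 = 3193
C(17) = 1 + C(16) + C(15) = 1 + 3193 + 1973 = 5167

5167


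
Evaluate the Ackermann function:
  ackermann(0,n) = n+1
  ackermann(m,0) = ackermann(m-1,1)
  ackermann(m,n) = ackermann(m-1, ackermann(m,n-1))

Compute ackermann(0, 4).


ackermann(0, 4) = 5
Result: ackermann(0, 4) = 5

5


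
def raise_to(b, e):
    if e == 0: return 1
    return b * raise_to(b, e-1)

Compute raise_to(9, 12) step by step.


raise_to(9, 12)
= 9 * raise_to(9, 11)
= 9 * 9 * raise_to(9, 10)
= 9 * 9 * 9 * raise_to(9, 9)
= 9 * 9 * 9 * 9 * raise_to(9, 8)
= 9 * 9 * 9 * 9 * 9 * raise_to(9, 7)
= 9 * 9 * 9 * 9 * 9 * 9 * raise_to(9, 6)
= 9 * 9 * 9 * 9 * 9 * 9 * 9 * raise_to(9, 5)
= 9 * 9 * 9 * 9 * 9 * 9 * 9 * 9 * raise_to(9, 4)
= 9 * 9 * 9 * 9 * 9 * 9 * 9 * 9 * 9 * raise_to(9, 3)
= 9 * 9 * 9 * 9 * 9 * 9 * 9 * 9 * 9 * 9 * raise_to(9, 2)
= 9 * 9 * 9 * 9 * 9 * 9 * 9 * 9 * 9 * 9 * 9 * raise_to(9, 1)
= 9 * 9 * 9 * 9 * 9 * 9 * 9 * 9 * 9 * 9 * 9 * 9 * raise_to(9, 0)
= 9 * 9 * 9 * 9 * 9 * 9 * 9 * 9 * 9 * 9 * 9 * 9 * 1
= 282429536481

282429536481


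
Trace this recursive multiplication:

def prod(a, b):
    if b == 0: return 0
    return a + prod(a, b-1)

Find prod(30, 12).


prod(30, 12) = 30 + prod(30, 11)
prod(30, 11) = 30 + prod(30, 10)
prod(30, 10) = 30 + prod(30, 9)
prod(30, 9) = 30 + prod(30, 8)
prod(30, 8) = 30 + prod(30, 7)
prod(30, 7) = 30 + prod(30, 6)
prod(30, 6) = 30 + prod(30, 5)
prod(30, 5) = 30 + prod(30, 4)
prod(30, 4) = 30 + prod(30, 3)
prod(30, 3) = 30 + prod(30, 2)
prod(30, 2) = 30 + prod(30, 1)
prod(30, 1) = 30 + prod(30, 0)
prod(30, 0) = 0  (base case)
Total: 30 + 30 + 30 + 30 + 30 + 30 + 30 + 30 + 30 + 30 + 30 + 30 + 0 = 360

360


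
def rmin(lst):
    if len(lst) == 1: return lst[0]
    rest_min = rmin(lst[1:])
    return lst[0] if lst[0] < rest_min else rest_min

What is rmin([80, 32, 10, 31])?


rmin([80, 32, 10, 31]): compare 80 with rmin([32, 10, 31])
rmin([32, 10, 31]): compare 32 with rmin([10, 31])
rmin([10, 31]): compare 10 with rmin([31])
rmin([31]) = 31  (base case)
Compare 10 with 31 -> 10
Compare 32 with 10 -> 10
Compare 80 with 10 -> 10

10


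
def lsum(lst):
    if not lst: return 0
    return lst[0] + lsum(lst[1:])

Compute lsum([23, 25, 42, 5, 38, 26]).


lsum([23, 25, 42, 5, 38, 26]) = 23 + lsum([25, 42, 5, 38, 26])
lsum([25, 42, 5, 38, 26]) = 25 + lsum([42, 5, 38, 26])
lsum([42, 5, 38, 26]) = 42 + lsum([5, 38, 26])
lsum([5, 38, 26]) = 5 + lsum([38, 26])
lsum([38, 26]) = 38 + lsum([26])
lsum([26]) = 26 + lsum([])
lsum([]) = 0  (base case)
Total: 23 + 25 + 42 + 5 + 38 + 26 + 0 = 159

159


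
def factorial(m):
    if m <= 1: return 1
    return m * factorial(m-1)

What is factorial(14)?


factorial(14)
= 14 * factorial(13)
= 14 * 13 * factorial(12)
= 14 * 13 * 12 * factorial(11)
= 14 * 13 * 12 * 11 * factorial(10)
= 14 * 13 * 12 * 11 * 10 * factorial(9)
= 14 * 13 * 12 * 11 * 10 * 9 * factorial(8)
= 14 * 13 * 12 * 11 * 10 * 9 * 8 * factorial(7)
= 14 * 13 * 12 * 11 * 10 * 9 * 8 * 7 * factorial(6)
= 14 * 13 * 12 * 11 * 10 * 9 * 8 * 7 * 6 * factorial(5)
= 14 * 13 * 12 * 11 * 10 * 9 * 8 * 7 * 6 * 5 * factorial(4)
= 14 * 13 * 12 * 11 * 10 * 9 * 8 * 7 * 6 * 5 * 4 * factorial(3)
= 14 * 13 * 12 * 11 * 10 * 9 * 8 * 7 * 6 * 5 * 4 * 3 * factorial(2)
= 14 * 13 * 12 * 11 * 10 * 9 * 8 * 7 * 6 * 5 * 4 * 3 * 2 * factorial(1)
= 14 * 13 * 12 * 11 * 10 * 9 * 8 * 7 * 6 * 5 * 4 * 3 * 2 * 1
= 87178291200

87178291200


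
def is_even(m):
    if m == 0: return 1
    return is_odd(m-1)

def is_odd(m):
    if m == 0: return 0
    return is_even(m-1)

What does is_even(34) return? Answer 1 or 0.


is_even(34) = is_odd(33)
is_odd(33) = is_even(32)
is_even(32) = is_odd(31)
is_odd(31) = is_even(30)
is_even(30) = is_odd(29)
is_odd(29) = is_even(28)
is_even(28) = is_odd(27)
is_odd(27) = is_even(26)
is_even(26) = is_odd(25)
is_odd(25) = is_even(24)
is_even(24) = is_odd(23)
is_odd(23) = is_even(22)
is_even(22) = is_odd(21)
is_odd(21) = is_even(20)
is_even(20) = is_odd(19)
is_odd(19) = is_even(18)
is_even(18) = is_odd(17)
is_odd(17) = is_even(16)
is_even(16) = is_odd(15)
is_odd(15) = is_even(14)
is_even(14) = is_odd(13)
is_odd(13) = is_even(12)
is_even(12) = is_odd(11)
is_odd(11) = is_even(10)
is_even(10) = is_odd(9)
is_odd(9) = is_even(8)
is_even(8) = is_odd(7)
is_odd(7) = is_even(6)
is_even(6) = is_odd(5)
is_odd(5) = is_even(4)
is_even(4) = is_odd(3)
is_odd(3) = is_even(2)
is_even(2) = is_odd(1)
is_odd(1) = is_even(0)
is_even(0) = 1  (base case)
Result: 1

1


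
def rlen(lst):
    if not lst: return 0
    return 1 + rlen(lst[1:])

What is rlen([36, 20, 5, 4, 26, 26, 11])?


rlen([36, 20, 5, 4, 26, 26, 11]) = 1 + rlen([20, 5, 4, 26, 26, 11])
rlen([20, 5, 4, 26, 26, 11]) = 1 + rlen([5, 4, 26, 26, 11])
rlen([5, 4, 26, 26, 11]) = 1 + rlen([4, 26, 26, 11])
rlen([4, 26, 26, 11]) = 1 + rlen([26, 26, 11])
rlen([26, 26, 11]) = 1 + rlen([26, 11])
rlen([26, 11]) = 1 + rlen([11])
rlen([11]) = 1 + rlen([])
rlen([]) = 0  (base case)
Unwinding: 1 + 1 + 1 + 1 + 1 + 1 + 1 + 0 = 7

7


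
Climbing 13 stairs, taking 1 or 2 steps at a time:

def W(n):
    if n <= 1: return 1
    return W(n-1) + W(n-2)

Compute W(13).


Building up from base cases:
W(0) = 1
W(1) = 1
W(2) = W(1) + W(0) = 1 + 1 = 2
W(3) = W(2) + W(1) = 2 + 1 = 3
W(4) = W(3) + W(2) = 3 + 2 = 5
W(5) = W(4) + W(3) = 5 + 3 = 8
W(6) = W(5) + W(4) = 8 + 5 = 13
W(7) = W(6) + W(5) = 13 + 8 = 21
W(8) = W(7) + W(6) = 21 + 13 = 34
W(9) = W(8) + W(7) = 34 + 21 = 55
W(10) = W(9) + W(8) = 55 + 34 = 89
W(11) = W(10) + W(9) = 89 + 55 = 144
W(12) = W(11) + W(10) = 144 + 89 = 233
W(13) = W(12) + W(11) = 233 + 144 = 377

377


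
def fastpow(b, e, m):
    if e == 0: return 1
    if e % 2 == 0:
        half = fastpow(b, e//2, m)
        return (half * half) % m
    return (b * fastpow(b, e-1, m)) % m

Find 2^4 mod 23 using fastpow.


fastpow(2, 4, 23): e is even, compute fastpow(2, 2, 23)
  fastpow(2, 2, 23): e is even, compute fastpow(2, 1, 23)
    fastpow(2, 1, 23): e is odd, compute fastpow(2, 0, 23)
      fastpow(2, 0, 23) = 1
    (2 * 1) % 23 = 2
  half=2, (2*2) % 23 = 4
half=4, (4*4) % 23 = 16

16


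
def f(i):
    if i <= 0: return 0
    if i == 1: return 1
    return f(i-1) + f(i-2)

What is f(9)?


Computing f(9) bottom-up:
f(0) = 0
f(1) = 1
f(2) = f(1) + f(0) = 1 + 0 = 1
f(3) = f(2) + f(1) = 1 + 1 = 2
f(4) = f(3) + f(2) = 2 + 1 = 3
f(5) = f(4) + f(3) = 3 + 2 = 5
f(6) = f(5) + f(4) = 5 + 3 = 8
f(7) = f(6) + f(5) = 8 + 5 = 13
f(8) = f(7) + f(6) = 13 + 8 = 21
f(9) = f(8) + f(7) = 21 + 13 = 34

34


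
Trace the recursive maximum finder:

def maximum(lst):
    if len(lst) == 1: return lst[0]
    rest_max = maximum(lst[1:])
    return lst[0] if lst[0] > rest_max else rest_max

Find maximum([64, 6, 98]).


maximum([64, 6, 98]): compare 64 with maximum([6, 98])
maximum([6, 98]): compare 6 with maximum([98])
maximum([98]) = 98  (base case)
Compare 6 with 98 -> 98
Compare 64 with 98 -> 98

98


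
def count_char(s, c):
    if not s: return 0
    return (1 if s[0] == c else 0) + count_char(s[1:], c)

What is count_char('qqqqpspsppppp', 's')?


s[0]='q' != 's' -> 0
s[0]='q' != 's' -> 0
s[0]='q' != 's' -> 0
s[0]='q' != 's' -> 0
s[0]='p' != 's' -> 0
s[0]='s' == 's' -> 1
s[0]='p' != 's' -> 0
s[0]='s' == 's' -> 1
s[0]='p' != 's' -> 0
s[0]='p' != 's' -> 0
s[0]='p' != 's' -> 0
s[0]='p' != 's' -> 0
s[0]='p' != 's' -> 0
Sum: 0 + 0 + 0 + 0 + 0 + 1 + 0 + 1 + 0 + 0 + 0 + 0 + 0 = 2

2


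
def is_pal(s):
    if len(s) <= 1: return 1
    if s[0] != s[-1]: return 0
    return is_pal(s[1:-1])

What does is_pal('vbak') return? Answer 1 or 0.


is_pal('vbak'): s[0]='v' != s[-1]='k' -> return 0
Result: 0 (not a palindrome)

0


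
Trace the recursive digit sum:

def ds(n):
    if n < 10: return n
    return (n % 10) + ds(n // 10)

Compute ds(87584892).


ds(87584892) = 2 + ds(8758489)
ds(8758489) = 9 + ds(875848)
ds(875848) = 8 + ds(87584)
ds(87584) = 4 + ds(8758)
ds(8758) = 8 + ds(875)
ds(875) = 5 + ds(87)
ds(87) = 7 + ds(8)
ds(8) = 8  (base case)
Total: 2 + 9 + 8 + 4 + 8 + 5 + 7 + 8 = 51

51


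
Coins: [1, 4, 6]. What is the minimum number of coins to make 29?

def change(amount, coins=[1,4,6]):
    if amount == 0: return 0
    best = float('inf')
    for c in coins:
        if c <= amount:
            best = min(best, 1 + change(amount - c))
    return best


Building up with DP:
change(0) = 0
change(1) = min(1+change(0)=1+0=1) = 1
change(2) = min(1+change(1)=1+1=2) = 2
change(3) = min(1+change(2)=1+2=3) = 3
change(4) = min(1+change(3)=1+3=4, 1+change(0)=1+0=1) = 1
change(5) = min(1+change(4)=1+1=2, 1+change(1)=1+1=2) = 2
change(6) = min(1+change(5)=1+2=3, 1+change(2)=1+2=3, 1+change(0)=1+0=1) = 1
change(7) = min(1+change(6)=1+1=2, 1+change(3)=1+3=4, 1+change(1)=1+1=2) = 2
change(8) = min(1+change(7)=1+2=3, 1+change(4)=1+1=2, 1+change(2)=1+2=3) = 2
change(9) = min(1+change(8)=1+2=3, 1+change(5)=1+2=3, 1+change(3)=1+3=4) = 3
change(10) = min(1+change(9)=1+3=4, 1+change(6)=1+1=2, 1+change(4)=1+1=2) = 2
change(11) = min(1+change(10)=1+2=3, 1+change(7)=1+2=3, 1+change(5)=1+2=3) = 3
change(12) = min(1+change(11)=1+3=4, 1+change(8)=1+2=3, 1+change(6)=1+1=2) = 2
change(13) = min(1+change(12)=1+2=3, 1+change(9)=1+3=4, 1+change(7)=1+2=3) = 3
change(14) = min(1+change(13)=1+3=4, 1+change(10)=1+2=3, 1+change(8)=1+2=3) = 3
change(15) = min(1+change(14)=1+3=4, 1+change(11)=1+3=4, 1+change(9)=1+3=4) = 4
change(16) = min(1+change(15)=1+4=5, 1+change(12)=1+2=3, 1+change(10)=1+2=3) = 3
change(17) = min(1+change(16)=1+3=4, 1+change(13)=1+3=4, 1+change(11)=1+3=4) = 4
change(18) = min(1+change(17)=1+4=5, 1+change(14)=1+3=4, 1+change(12)=1+2=3) = 3
change(19) = min(1+change(18)=1+3=4, 1+change(15)=1+4=5, 1+change(13)=1+3=4) = 4
change(20) = min(1+change(19)=1+4=5, 1+change(16)=1+3=4, 1+change(14)=1+3=4) = 4
change(21) = min(1+change(20)=1+4=5, 1+change(17)=1+4=5, 1+change(15)=1+4=5) = 5
change(22) = min(1+change(21)=1+5=6, 1+change(18)=1+3=4, 1+change(16)=1+3=4) = 4
change(23) = min(1+change(22)=1+4=5, 1+change(19)=1+4=5, 1+change(17)=1+4=5) = 5
change(24) = min(1+change(23)=1+5=6, 1+change(20)=1+4=5, 1+change(18)=1+3=4) = 4
change(25) = min(1+change(24)=1+4=5, 1+change(21)=1+5=6, 1+change(19)=1+4=5) = 5
change(26) = min(1+change(25)=1+5=6, 1+change(22)=1+4=5, 1+change(20)=1+4=5) = 5
change(27) = min(1+change(26)=1+5=6, 1+change(23)=1+5=6, 1+change(21)=1+5=6) = 6
change(28) = min(1+change(27)=1+6=7, 1+change(24)=1+4=5, 1+change(22)=1+4=5) = 5
change(29) = min(1+change(28)=1+5=6, 1+change(25)=1+5=6, 1+change(23)=1+5=6) = 6

6


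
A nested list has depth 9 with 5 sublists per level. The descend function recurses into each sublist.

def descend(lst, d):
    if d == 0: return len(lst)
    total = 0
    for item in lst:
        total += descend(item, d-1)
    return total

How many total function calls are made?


At depth 0 (root): 1 call
At depth 1: each of 1 parents calls descend on 5 children = 5 calls
At depth 2: each of 5 parents calls descend on 5 children = 25 calls
At depth 3: each of 25 parents calls descend on 5 children = 125 calls
At depth 4: each of 125 parents calls descend on 5 children = 625 calls
At depth 5: each of 625 parents calls descend on 5 children = 3125 calls
At depth 6: each of 3125 parents calls descend on 5 children = 15625 calls
At depth 7: each of 15625 parents calls descend on 5 children = 78125 calls
At depth 8: each of 78125 parents calls descend on 5 children = 390625 calls
At depth 9: each of 390625 parents calls descend on 5 children = 1953125 calls
Total: 1 + 5 + 25 + 125 + 625 + 3125 + 15625 + 78125 + 390625 + 1953125 = 2441406

2441406


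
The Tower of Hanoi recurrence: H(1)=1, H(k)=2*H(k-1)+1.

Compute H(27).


H(27) = 2 * H(26) + 1
H(26) = 2 * H(25) + 1
H(25) = 2 * H(24) + 1
H(24) = 2 * H(23) + 1
H(23) = 2 * H(22) + 1
H(22) = 2 * H(21) + 1
H(21) = 2 * H(20) + 1
H(20) = 2 * H(19) + 1
H(19) = 2 * H(18) + 1
H(18) = 2 * H(17) + 1
H(17) = 2 * H(16) + 1
H(16) = 2 * H(15) + 1
H(15) = 2 * H(14) + 1
H(14) = 2 * H(13) + 1
H(13) = 2 * H(12) + 1
H(12) = 2 * H(11) + 1
H(11) = 2 * H(10) + 1
H(10) = 2 * H(9) + 1
H(9) = 2 * H(8) + 1
H(8) = 2 * H(7) + 1
H(7) = 2 * H(6) + 1
H(6) = 2 * H(5) + 1
H(5) = 2 * H(4) + 1
H(4) = 2 * H(3) + 1
H(3) = 2 * H(2) + 1
H(2) = 2 * H(1) + 1
H(1) = 1  (base case)
H(2) = 2 * 1 + 1 = 3
H(3) = 2 * 3 + 1 = 7
H(4) = 2 * 7 + 1 = 15
H(5) = 2 * 15 + 1 = 31
H(6) = 2 * 31 + 1 = 63
H(7) = 2 * 63 + 1 = 127
H(8) = 2 * 127 + 1 = 255
H(9) = 2 * 255 + 1 = 511
H(10) = 2 * 511 + 1 = 1023
H(11) = 2 * 1023 + 1 = 2047
H(12) = 2 * 2047 + 1 = 4095
H(13) = 2 * 4095 + 1 = 8191
H(14) = 2 * 8191 + 1 = 16383
H(15) = 2 * 16383 + 1 = 32767
H(16) = 2 * 32767 + 1 = 65535
H(17) = 2 * 65535 + 1 = 131071
H(18) = 2 * 131071 + 1 = 262143
H(19) = 2 * 262143 + 1 = 524287
H(20) = 2 * 524287 + 1 = 1048575
H(21) = 2 * 1048575 + 1 = 2097151
H(22) = 2 * 2097151 + 1 = 4194303
H(23) = 2 * 4194303 + 1 = 8388607
H(24) = 2 * 8388607 + 1 = 16777215
H(25) = 2 * 16777215 + 1 = 33554431
H(26) = 2 * 33554431 + 1 = 67108863
H(27) = 2 * 67108863 + 1 = 134217727

134217727


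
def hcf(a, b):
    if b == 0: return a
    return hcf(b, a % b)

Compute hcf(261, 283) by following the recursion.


hcf(261, 283) = hcf(283, 261)
hcf(283, 261) = hcf(261, 22)
hcf(261, 22) = hcf(22, 19)
hcf(22, 19) = hcf(19, 3)
hcf(19, 3) = hcf(3, 1)
hcf(3, 1) = hcf(1, 0)
hcf(1, 0) = 1  (base case)

1


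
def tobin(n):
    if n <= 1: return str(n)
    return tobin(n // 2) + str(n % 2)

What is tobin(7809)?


tobin(7809) = tobin(3904) + '1'
tobin(3904) = tobin(1952) + '0'
tobin(1952) = tobin(976) + '0'
tobin(976) = tobin(488) + '0'
tobin(488) = tobin(244) + '0'
tobin(244) = tobin(122) + '0'
tobin(122) = tobin(61) + '0'
tobin(61) = tobin(30) + '1'
tobin(30) = tobin(15) + '0'
tobin(15) = tobin(7) + '1'
tobin(7) = tobin(3) + '1'
tobin(3) = tobin(1) + '1'
tobin(1) = '1'  (base case)
Concatenating: '1' + '1' + '1' + '1' + '0' + '1' + '0' + '0' + '0' + '0' + '0' + '0' + '1' = '1111010000001'

1111010000001


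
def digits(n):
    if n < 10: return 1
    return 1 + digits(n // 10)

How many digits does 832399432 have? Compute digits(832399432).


digits(832399432) = 1 + digits(83239943)
digits(83239943) = 1 + digits(8323994)
digits(8323994) = 1 + digits(832399)
digits(832399) = 1 + digits(83239)
digits(83239) = 1 + digits(8323)
digits(8323) = 1 + digits(832)
digits(832) = 1 + digits(83)
digits(83) = 1 + digits(8)
digits(8) = 1  (base case: 8 < 10)
Unwinding: 1 + 1 + 1 + 1 + 1 + 1 + 1 + 1 + 1 = 9

9


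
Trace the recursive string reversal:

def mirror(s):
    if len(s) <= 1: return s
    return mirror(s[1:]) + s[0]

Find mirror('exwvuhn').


mirror('exwvuhn') = mirror('xwvuhn') + 'e'
mirror('xwvuhn') = mirror('wvuhn') + 'x'
mirror('wvuhn') = mirror('vuhn') + 'w'
mirror('vuhn') = mirror('uhn') + 'v'
mirror('uhn') = mirror('hn') + 'u'
mirror('hn') = mirror('n') + 'h'
mirror('n') = 'n'  (base case)
Concatenating: 'n' + 'h' + 'u' + 'v' + 'w' + 'x' + 'e' = 'nhuvwxe'

nhuvwxe


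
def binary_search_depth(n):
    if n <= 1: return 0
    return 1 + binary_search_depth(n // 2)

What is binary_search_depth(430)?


430 / 2 = 215
215 / 2 = 107
107 / 2 = 53
53 / 2 = 26
26 / 2 = 13
13 / 2 = 6
6 / 2 = 3
3 / 2 = 1
Reached 1 after 8 halvings

8


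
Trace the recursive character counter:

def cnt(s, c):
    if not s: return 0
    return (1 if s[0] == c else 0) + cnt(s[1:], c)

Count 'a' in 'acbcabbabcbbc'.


s[0]='a' == 'a' -> 1
s[0]='c' != 'a' -> 0
s[0]='b' != 'a' -> 0
s[0]='c' != 'a' -> 0
s[0]='a' == 'a' -> 1
s[0]='b' != 'a' -> 0
s[0]='b' != 'a' -> 0
s[0]='a' == 'a' -> 1
s[0]='b' != 'a' -> 0
s[0]='c' != 'a' -> 0
s[0]='b' != 'a' -> 0
s[0]='b' != 'a' -> 0
s[0]='c' != 'a' -> 0
Sum: 1 + 0 + 0 + 0 + 1 + 0 + 0 + 1 + 0 + 0 + 0 + 0 + 0 = 3

3


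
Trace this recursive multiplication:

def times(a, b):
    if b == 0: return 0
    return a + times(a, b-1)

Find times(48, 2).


times(48, 2) = 48 + times(48, 1)
times(48, 1) = 48 + times(48, 0)
times(48, 0) = 0  (base case)
Total: 48 + 48 + 0 = 96

96


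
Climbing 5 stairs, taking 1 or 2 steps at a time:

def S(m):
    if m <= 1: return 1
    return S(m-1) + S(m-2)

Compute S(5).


Building up from base cases:
S(0) = 1
S(1) = 1
S(2) = S(1) + S(0) = 1 + 1 = 2
S(3) = S(2) + S(1) = 2 + 1 = 3
S(4) = S(3) + S(2) = 3 + 2 = 5
S(5) = S(4) + S(3) = 5 + 3 = 8

8


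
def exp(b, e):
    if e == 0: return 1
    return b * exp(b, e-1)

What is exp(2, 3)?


exp(2, 3)
= 2 * exp(2, 2)
= 2 * 2 * exp(2, 1)
= 2 * 2 * 2 * exp(2, 0)
= 2 * 2 * 2 * 1
= 8

8


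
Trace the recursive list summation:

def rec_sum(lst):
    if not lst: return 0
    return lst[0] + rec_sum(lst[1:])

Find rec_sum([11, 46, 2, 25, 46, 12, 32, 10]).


rec_sum([11, 46, 2, 25, 46, 12, 32, 10]) = 11 + rec_sum([46, 2, 25, 46, 12, 32, 10])
rec_sum([46, 2, 25, 46, 12, 32, 10]) = 46 + rec_sum([2, 25, 46, 12, 32, 10])
rec_sum([2, 25, 46, 12, 32, 10]) = 2 + rec_sum([25, 46, 12, 32, 10])
rec_sum([25, 46, 12, 32, 10]) = 25 + rec_sum([46, 12, 32, 10])
rec_sum([46, 12, 32, 10]) = 46 + rec_sum([12, 32, 10])
rec_sum([12, 32, 10]) = 12 + rec_sum([32, 10])
rec_sum([32, 10]) = 32 + rec_sum([10])
rec_sum([10]) = 10 + rec_sum([])
rec_sum([]) = 0  (base case)
Total: 11 + 46 + 2 + 25 + 46 + 12 + 32 + 10 + 0 = 184

184


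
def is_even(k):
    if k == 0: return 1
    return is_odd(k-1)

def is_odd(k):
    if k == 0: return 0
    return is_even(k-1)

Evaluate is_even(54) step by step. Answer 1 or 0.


is_even(54) = is_odd(53)
is_odd(53) = is_even(52)
is_even(52) = is_odd(51)
is_odd(51) = is_even(50)
is_even(50) = is_odd(49)
is_odd(49) = is_even(48)
is_even(48) = is_odd(47)
is_odd(47) = is_even(46)
is_even(46) = is_odd(45)
is_odd(45) = is_even(44)
is_even(44) = is_odd(43)
is_odd(43) = is_even(42)
is_even(42) = is_odd(41)
is_odd(41) = is_even(40)
is_even(40) = is_odd(39)
is_odd(39) = is_even(38)
is_even(38) = is_odd(37)
is_odd(37) = is_even(36)
is_even(36) = is_odd(35)
is_odd(35) = is_even(34)
is_even(34) = is_odd(33)
is_odd(33) = is_even(32)
is_even(32) = is_odd(31)
is_odd(31) = is_even(30)
is_even(30) = is_odd(29)
is_odd(29) = is_even(28)
is_even(28) = is_odd(27)
is_odd(27) = is_even(26)
is_even(26) = is_odd(25)
is_odd(25) = is_even(24)
is_even(24) = is_odd(23)
is_odd(23) = is_even(22)
is_even(22) = is_odd(21)
is_odd(21) = is_even(20)
is_even(20) = is_odd(19)
is_odd(19) = is_even(18)
is_even(18) = is_odd(17)
is_odd(17) = is_even(16)
is_even(16) = is_odd(15)
is_odd(15) = is_even(14)
is_even(14) = is_odd(13)
is_odd(13) = is_even(12)
is_even(12) = is_odd(11)
is_odd(11) = is_even(10)
is_even(10) = is_odd(9)
is_odd(9) = is_even(8)
is_even(8) = is_odd(7)
is_odd(7) = is_even(6)
is_even(6) = is_odd(5)
is_odd(5) = is_even(4)
is_even(4) = is_odd(3)
is_odd(3) = is_even(2)
is_even(2) = is_odd(1)
is_odd(1) = is_even(0)
is_even(0) = 1  (base case)
Result: 1

1


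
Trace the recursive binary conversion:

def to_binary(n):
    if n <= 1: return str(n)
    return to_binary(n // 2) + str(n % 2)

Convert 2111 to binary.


to_binary(2111) = to_binary(1055) + '1'
to_binary(1055) = to_binary(527) + '1'
to_binary(527) = to_binary(263) + '1'
to_binary(263) = to_binary(131) + '1'
to_binary(131) = to_binary(65) + '1'
to_binary(65) = to_binary(32) + '1'
to_binary(32) = to_binary(16) + '0'
to_binary(16) = to_binary(8) + '0'
to_binary(8) = to_binary(4) + '0'
to_binary(4) = to_binary(2) + '0'
to_binary(2) = to_binary(1) + '0'
to_binary(1) = '1'  (base case)
Concatenating: '1' + '0' + '0' + '0' + '0' + '0' + '1' + '1' + '1' + '1' + '1' + '1' = '100000111111'

100000111111


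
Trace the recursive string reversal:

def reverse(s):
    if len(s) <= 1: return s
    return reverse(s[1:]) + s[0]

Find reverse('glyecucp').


reverse('glyecucp') = reverse('lyecucp') + 'g'
reverse('lyecucp') = reverse('yecucp') + 'l'
reverse('yecucp') = reverse('ecucp') + 'y'
reverse('ecucp') = reverse('cucp') + 'e'
reverse('cucp') = reverse('ucp') + 'c'
reverse('ucp') = reverse('cp') + 'u'
reverse('cp') = reverse('p') + 'c'
reverse('p') = 'p'  (base case)
Concatenating: 'p' + 'c' + 'u' + 'c' + 'e' + 'y' + 'l' + 'g' = 'pcuceylg'

pcuceylg


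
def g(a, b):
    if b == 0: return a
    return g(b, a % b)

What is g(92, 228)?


g(92, 228) = g(228, 92)
g(228, 92) = g(92, 44)
g(92, 44) = g(44, 4)
g(44, 4) = g(4, 0)
g(4, 0) = 4  (base case)

4


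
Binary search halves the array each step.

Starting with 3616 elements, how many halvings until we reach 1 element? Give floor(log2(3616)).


3616 / 2 = 1808
1808 / 2 = 904
904 / 2 = 452
452 / 2 = 226
226 / 2 = 113
113 / 2 = 56
56 / 2 = 28
28 / 2 = 14
14 / 2 = 7
7 / 2 = 3
3 / 2 = 1
Reached 1 after 11 halvings

11


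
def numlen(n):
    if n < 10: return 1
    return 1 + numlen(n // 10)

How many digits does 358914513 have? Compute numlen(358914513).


numlen(358914513) = 1 + numlen(35891451)
numlen(35891451) = 1 + numlen(3589145)
numlen(3589145) = 1 + numlen(358914)
numlen(358914) = 1 + numlen(35891)
numlen(35891) = 1 + numlen(3589)
numlen(3589) = 1 + numlen(358)
numlen(358) = 1 + numlen(35)
numlen(35) = 1 + numlen(3)
numlen(3) = 1  (base case: 3 < 10)
Unwinding: 1 + 1 + 1 + 1 + 1 + 1 + 1 + 1 + 1 = 9

9


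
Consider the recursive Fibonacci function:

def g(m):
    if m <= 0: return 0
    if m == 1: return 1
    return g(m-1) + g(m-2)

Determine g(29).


Computing g(29) bottom-up:
g(0) = 0
g(1) = 1
g(2) = g(1) + g(0) = 1 + 0 = 1
g(3) = g(2) + g(1) = 1 + 1 = 2
g(4) = g(3) + g(2) = 2 + 1 = 3
g(5) = g(4) + g(3) = 3 + 2 = 5
g(6) = g(5) + g(4) = 5 + 3 = 8
g(7) = g(6) + g(5) = 8 + 5 = 13
g(8) = g(7) + g(6) = 13 + 8 = 21
g(9) = g(8) + g(7) = 21 + 13 = 34
g(10) = g(9) + g(8) = 34 + 21 = 55
g(11) = g(10) + g(9) = 55 + 34 = 89
g(12) = g(11) + g(10) = 89 + 55 = 144
g(13) = g(12) + g(11) = 144 + 89 = 233
g(14) = g(13) + g(12) = 233 + 144 = 377
g(15) = g(14) + g(13) = 377 + 233 = 610
g(16) = g(15) + g(14) = 610 + 377 = 987
g(17) = g(16) + g(15) = 987 + 610 = 1597
g(18) = g(17) + g(16) = 1597 + 987 = 2584
g(19) = g(18) + g(17) = 2584 + 1597 = 4181
g(20) = g(19) + g(18) = 4181 + 2584 = 6765
g(21) = g(20) + g(19) = 6765 + 4181 = 10946
g(22) = g(21) + g(20) = 10946 + 6765 = 17711
g(23) = g(22) + g(21) = 17711 + 10946 = 28657
g(24) = g(23) + g(22) = 28657 + 17711 = 46368
g(25) = g(24) + g(23) = 46368 + 28657 = 75025
g(26) = g(25) + g(24) = 75025 + 46368 = 121393
g(27) = g(26) + g(25) = 121393 + 75025 = 196418
g(28) = g(27) + g(26) = 196418 + 121393 = 317811
g(29) = g(28) + g(27) = 317811 + 196418 = 514229

514229
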